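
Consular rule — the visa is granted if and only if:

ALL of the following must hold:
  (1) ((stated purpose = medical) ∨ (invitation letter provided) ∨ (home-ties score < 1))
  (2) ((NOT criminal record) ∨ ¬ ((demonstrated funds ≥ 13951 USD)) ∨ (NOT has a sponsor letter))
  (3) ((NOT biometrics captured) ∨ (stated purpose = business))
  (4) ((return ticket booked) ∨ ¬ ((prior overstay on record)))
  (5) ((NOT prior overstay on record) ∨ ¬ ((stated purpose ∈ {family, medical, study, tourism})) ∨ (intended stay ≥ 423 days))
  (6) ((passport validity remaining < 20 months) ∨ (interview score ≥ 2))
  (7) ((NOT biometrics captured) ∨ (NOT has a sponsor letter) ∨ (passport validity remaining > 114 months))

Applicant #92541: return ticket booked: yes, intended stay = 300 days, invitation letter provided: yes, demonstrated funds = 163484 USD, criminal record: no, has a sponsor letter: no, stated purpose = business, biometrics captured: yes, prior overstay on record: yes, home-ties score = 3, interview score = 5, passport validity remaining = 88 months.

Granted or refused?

Atomic conditions:
  stated purpose = medical: business == medical is false
  invitation letter provided: yes → true
  home-ties score < 1: 3 < 1 is false
  NOT criminal record: no → true
  demonstrated funds ≥ 13951 USD: 163484 ≥ 13951 is true
  NOT has a sponsor letter: no → true
  NOT biometrics captured: yes → false
  stated purpose = business: business == business is true
  return ticket booked: yes → true
  prior overstay on record: yes → true
  NOT prior overstay on record: yes → false
  stated purpose ∈ {family, medical, study, tourism}: business is not in the set → false
  intended stay ≥ 423 days: 300 ≥ 423 is false
  passport validity remaining < 20 months: 88 < 20 is false
  interview score ≥ 2: 5 ≥ 2 is true
  passport validity remaining > 114 months: 88 > 114 is false
Combine:
[1] false OR true OR false = true
[2.2] NOT true = false
[2] true OR false OR true = true
[3] false OR true = true
[4.2] NOT true = false
[4] true OR false = true
[5.2] NOT false = true
[5] false OR true OR false = true
[6] false OR true = true
[7] false OR true OR false = true
[root] true AND true AND true AND true AND true AND true AND true = true
Overall: true → granted

Granted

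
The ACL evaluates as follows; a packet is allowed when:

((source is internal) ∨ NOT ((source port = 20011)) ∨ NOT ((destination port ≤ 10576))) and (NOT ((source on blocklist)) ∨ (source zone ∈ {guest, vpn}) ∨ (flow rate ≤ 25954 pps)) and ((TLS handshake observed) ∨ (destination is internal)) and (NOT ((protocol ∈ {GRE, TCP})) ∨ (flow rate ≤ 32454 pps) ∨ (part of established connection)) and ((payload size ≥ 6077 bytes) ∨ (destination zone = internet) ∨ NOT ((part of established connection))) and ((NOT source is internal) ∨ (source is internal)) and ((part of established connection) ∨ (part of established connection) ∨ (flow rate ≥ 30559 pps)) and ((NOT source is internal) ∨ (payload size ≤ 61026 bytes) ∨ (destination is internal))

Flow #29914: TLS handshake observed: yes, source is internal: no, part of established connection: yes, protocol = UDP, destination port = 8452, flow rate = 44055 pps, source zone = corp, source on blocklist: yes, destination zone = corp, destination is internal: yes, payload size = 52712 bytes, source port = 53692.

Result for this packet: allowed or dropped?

Dropped

Atomic conditions:
  source is internal: no → false
  source port = 20011: 53692 == 20011 is false
  destination port ≤ 10576: 8452 ≤ 10576 is true
  source on blocklist: yes → true
  source zone ∈ {guest, vpn}: corp is not in the set → false
  flow rate ≤ 25954 pps: 44055 ≤ 25954 is false
  TLS handshake observed: yes → true
  destination is internal: yes → true
  protocol ∈ {GRE, TCP}: UDP is not in the set → false
  flow rate ≤ 32454 pps: 44055 ≤ 32454 is false
  part of established connection: yes → true
  payload size ≥ 6077 bytes: 52712 ≥ 6077 is true
  destination zone = internet: corp == internet is false
  NOT source is internal: no → true
  flow rate ≥ 30559 pps: 44055 ≥ 30559 is true
  payload size ≤ 61026 bytes: 52712 ≤ 61026 is true
Combine:
[1.2] NOT false = true
[1.3] NOT true = false
[1] false OR true OR false = true
[2.1] NOT true = false
[2] false OR false OR false = false
[3] true OR true = true
[4.1] NOT false = true
[4] true OR false OR true = true
[5.3] NOT true = false
[5] true OR false OR false = true
[6] true OR false = true
[7] true OR true OR true = true
[8] true OR true OR true = true
[root] true AND false AND true AND true AND true AND true AND true AND true = false
Overall: false → dropped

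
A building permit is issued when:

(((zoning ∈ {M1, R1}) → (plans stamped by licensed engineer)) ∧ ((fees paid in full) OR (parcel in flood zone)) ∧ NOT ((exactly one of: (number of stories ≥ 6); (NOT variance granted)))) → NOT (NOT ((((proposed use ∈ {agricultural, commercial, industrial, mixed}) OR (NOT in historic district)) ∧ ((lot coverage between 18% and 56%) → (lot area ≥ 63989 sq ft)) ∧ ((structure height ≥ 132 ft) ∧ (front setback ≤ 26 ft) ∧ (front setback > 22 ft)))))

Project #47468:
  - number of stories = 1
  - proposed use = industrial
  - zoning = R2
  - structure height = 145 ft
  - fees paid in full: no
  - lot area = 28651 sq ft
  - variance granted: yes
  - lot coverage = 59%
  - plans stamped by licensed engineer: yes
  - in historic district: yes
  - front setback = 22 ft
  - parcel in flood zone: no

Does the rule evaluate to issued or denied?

Issued

Atomic conditions:
  zoning ∈ {M1, R1}: R2 is not in the set → false
  plans stamped by licensed engineer: yes → true
  fees paid in full: no → false
  parcel in flood zone: no → false
  number of stories ≥ 6: 1 ≥ 6 is false
  NOT variance granted: yes → false
  proposed use ∈ {agricultural, commercial, industrial, mixed}: industrial is in the set → true
  NOT in historic district: yes → false
  lot coverage between 18% and 56%: 59 in [18, 56] is false
  lot area ≥ 63989 sq ft: 28651 ≥ 63989 is false
  structure height ≥ 132 ft: 145 ≥ 132 is true
  front setback ≤ 26 ft: 22 ≤ 26 is true
  front setback > 22 ft: 22 > 22 is false
Combine:
[1.1] false → true (antecedent false ⇒ implication holds) = true
[1.2] false OR false = false
[1.3.1] exactly-one(false, false) = false
[1.3] NOT false = true
[1] true AND false AND true = false
[2.1.1.1] true OR false = true
[2.1.1.2] false → false (antecedent false ⇒ implication holds) = true
[2.1.1.3] true AND true AND false = false
[2.1.1] true AND true AND false = false
[2.1] NOT false = true
[2] NOT true = false
[root] false → false (antecedent false ⇒ implication holds) = true
Overall: true → issued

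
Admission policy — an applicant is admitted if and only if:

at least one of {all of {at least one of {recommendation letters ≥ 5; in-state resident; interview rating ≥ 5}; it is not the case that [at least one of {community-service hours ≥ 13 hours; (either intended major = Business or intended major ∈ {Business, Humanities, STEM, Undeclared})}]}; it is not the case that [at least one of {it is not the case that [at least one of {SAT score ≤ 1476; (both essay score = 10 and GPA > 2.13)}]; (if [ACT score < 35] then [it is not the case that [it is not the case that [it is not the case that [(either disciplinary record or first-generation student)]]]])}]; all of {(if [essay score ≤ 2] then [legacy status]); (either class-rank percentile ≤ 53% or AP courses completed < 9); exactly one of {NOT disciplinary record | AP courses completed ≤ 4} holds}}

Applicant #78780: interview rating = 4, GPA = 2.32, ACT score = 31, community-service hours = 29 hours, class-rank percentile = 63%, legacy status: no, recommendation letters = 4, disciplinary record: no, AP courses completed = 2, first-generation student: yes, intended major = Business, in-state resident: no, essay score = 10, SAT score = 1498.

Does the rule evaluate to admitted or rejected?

Atomic conditions:
  recommendation letters ≥ 5: 4 ≥ 5 is false
  in-state resident: no → false
  interview rating ≥ 5: 4 ≥ 5 is false
  community-service hours ≥ 13 hours: 29 ≥ 13 is true
  intended major = Business: Business == Business is true
  intended major ∈ {Business, Humanities, STEM, Undeclared}: Business is in the set → true
  SAT score ≤ 1476: 1498 ≤ 1476 is false
  essay score = 10: 10 == 10 is true
  GPA > 2.13: 2.32 > 2.13 is true
  ACT score < 35: 31 < 35 is true
  disciplinary record: no → false
  first-generation student: yes → true
  essay score ≤ 2: 10 ≤ 2 is false
  legacy status: no → false
  class-rank percentile ≤ 53%: 63 ≤ 53 is false
  AP courses completed < 9: 2 < 9 is true
  NOT disciplinary record: no → true
  AP courses completed ≤ 4: 2 ≤ 4 is true
Combine:
[1.1] false OR false OR false = false
[1.2.1.2] true OR true = true
[1.2.1] true OR true = true
[1.2] NOT true = false
[1] false AND false = false
[2.1.1.1.2] true AND true = true
[2.1.1.1] false OR true = true
[2.1.1] NOT true = false
[2.1.2.2.1.1.1] false OR true = true
[2.1.2.2.1.1] NOT true = false
[2.1.2.2.1] NOT false = true
[2.1.2.2] NOT true = false
[2.1.2] true → false = false
[2.1] false OR false = false
[2] NOT false = true
[3.1] false → false (antecedent false ⇒ implication holds) = true
[3.2] false OR true = true
[3.3] exactly-one(true, true) = false
[3] true AND true AND false = false
[root] false OR true OR false = true
Overall: true → admitted

Admitted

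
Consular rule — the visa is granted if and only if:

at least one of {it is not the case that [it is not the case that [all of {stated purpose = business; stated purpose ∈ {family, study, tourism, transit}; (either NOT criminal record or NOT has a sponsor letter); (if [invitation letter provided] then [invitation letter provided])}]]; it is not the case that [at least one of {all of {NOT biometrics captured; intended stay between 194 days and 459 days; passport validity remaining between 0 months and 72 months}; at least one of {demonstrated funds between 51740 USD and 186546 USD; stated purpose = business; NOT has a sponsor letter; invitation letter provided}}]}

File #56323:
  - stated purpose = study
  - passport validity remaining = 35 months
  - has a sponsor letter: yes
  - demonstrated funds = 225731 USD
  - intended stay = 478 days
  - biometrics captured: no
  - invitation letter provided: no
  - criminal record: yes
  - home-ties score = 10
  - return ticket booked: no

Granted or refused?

Granted

Atomic conditions:
  stated purpose = business: study == business is false
  stated purpose ∈ {family, study, tourism, transit}: study is in the set → true
  NOT criminal record: yes → false
  NOT has a sponsor letter: yes → false
  invitation letter provided: no → false
  NOT biometrics captured: no → true
  intended stay between 194 days and 459 days: 478 in [194, 459] is false
  passport validity remaining between 0 months and 72 months: 35 in [0, 72] is true
  demonstrated funds between 51740 USD and 186546 USD: 225731 in [51740, 186546] is false
Combine:
[1.1.1.3] false OR false = false
[1.1.1.4] false → false (antecedent false ⇒ implication holds) = true
[1.1.1] false AND true AND false AND true = false
[1.1] NOT false = true
[1] NOT true = false
[2.1.1] true AND false AND true = false
[2.1.2] false OR false OR false OR false = false
[2.1] false OR false = false
[2] NOT false = true
[root] false OR true = true
Overall: true → granted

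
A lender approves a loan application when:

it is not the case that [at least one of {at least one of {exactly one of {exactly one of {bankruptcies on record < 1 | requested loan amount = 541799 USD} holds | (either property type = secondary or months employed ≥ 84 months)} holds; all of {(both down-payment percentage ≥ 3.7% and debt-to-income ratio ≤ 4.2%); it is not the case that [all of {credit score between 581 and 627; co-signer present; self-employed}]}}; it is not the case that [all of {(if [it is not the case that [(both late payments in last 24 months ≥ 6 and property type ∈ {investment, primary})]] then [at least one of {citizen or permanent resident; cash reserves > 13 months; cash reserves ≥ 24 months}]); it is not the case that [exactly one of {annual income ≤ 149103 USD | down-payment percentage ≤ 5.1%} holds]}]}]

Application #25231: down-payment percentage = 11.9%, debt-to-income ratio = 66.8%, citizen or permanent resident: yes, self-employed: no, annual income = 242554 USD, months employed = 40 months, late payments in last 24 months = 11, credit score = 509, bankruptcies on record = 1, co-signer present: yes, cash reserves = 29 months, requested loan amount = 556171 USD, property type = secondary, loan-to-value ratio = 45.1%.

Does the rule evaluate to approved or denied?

Denied

Atomic conditions:
  bankruptcies on record < 1: 1 < 1 is false
  requested loan amount = 541799 USD: 556171 == 541799 is false
  property type = secondary: secondary == secondary is true
  months employed ≥ 84 months: 40 ≥ 84 is false
  down-payment percentage ≥ 3.7%: 11.9 ≥ 3.7 is true
  debt-to-income ratio ≤ 4.2%: 66.8 ≤ 4.2 is false
  credit score between 581 and 627: 509 in [581, 627] is false
  co-signer present: yes → true
  self-employed: no → false
  late payments in last 24 months ≥ 6: 11 ≥ 6 is true
  property type ∈ {investment, primary}: secondary is not in the set → false
  citizen or permanent resident: yes → true
  cash reserves > 13 months: 29 > 13 is true
  cash reserves ≥ 24 months: 29 ≥ 24 is true
  annual income ≤ 149103 USD: 242554 ≤ 149103 is false
  down-payment percentage ≤ 5.1%: 11.9 ≤ 5.1 is false
Combine:
[1.1.1.1] exactly-one(false, false) = false
[1.1.1.2] true OR false = true
[1.1.1] exactly-one(false, true) = true
[1.1.2.1] true AND false = false
[1.1.2.2.1] false AND true AND false = false
[1.1.2.2] NOT false = true
[1.1.2] false AND true = false
[1.1] true OR false = true
[1.2.1.1.1.1] true AND false = false
[1.2.1.1.1] NOT false = true
[1.2.1.1.2] true OR true OR true = true
[1.2.1.1] true → true = true
[1.2.1.2.1] exactly-one(false, false) = false
[1.2.1.2] NOT false = true
[1.2.1] true AND true = true
[1.2] NOT true = false
[1] true OR false = true
[root] NOT true = false
Overall: false → denied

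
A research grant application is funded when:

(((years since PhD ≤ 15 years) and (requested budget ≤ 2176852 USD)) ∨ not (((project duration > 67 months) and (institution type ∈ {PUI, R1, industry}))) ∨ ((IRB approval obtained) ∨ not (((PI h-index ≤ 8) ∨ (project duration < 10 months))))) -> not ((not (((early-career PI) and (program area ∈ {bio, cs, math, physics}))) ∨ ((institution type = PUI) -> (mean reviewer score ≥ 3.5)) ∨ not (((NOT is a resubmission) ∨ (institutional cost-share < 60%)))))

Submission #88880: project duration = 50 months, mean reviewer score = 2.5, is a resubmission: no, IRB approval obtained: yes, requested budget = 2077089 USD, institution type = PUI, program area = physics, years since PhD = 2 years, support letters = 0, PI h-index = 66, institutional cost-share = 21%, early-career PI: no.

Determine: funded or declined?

Declined

Atomic conditions:
  years since PhD ≤ 15 years: 2 ≤ 15 is true
  requested budget ≤ 2176852 USD: 2077089 ≤ 2176852 is true
  project duration > 67 months: 50 > 67 is false
  institution type ∈ {PUI, R1, industry}: PUI is in the set → true
  IRB approval obtained: yes → true
  PI h-index ≤ 8: 66 ≤ 8 is false
  project duration < 10 months: 50 < 10 is false
  early-career PI: no → false
  program area ∈ {bio, cs, math, physics}: physics is in the set → true
  institution type = PUI: PUI == PUI is true
  mean reviewer score ≥ 3.5: 2.5 ≥ 3.5 is false
  NOT is a resubmission: no → true
  institutional cost-share < 60%: 21 < 60 is true
Combine:
[1.1] true AND true = true
[1.2.1] false AND true = false
[1.2] NOT false = true
[1.3.2.1] false OR false = false
[1.3.2] NOT false = true
[1.3] true OR true = true
[1] true OR true OR true = true
[2.1.1.1] false AND true = false
[2.1.1] NOT false = true
[2.1.2] true → false = false
[2.1.3.1] true OR true = true
[2.1.3] NOT true = false
[2.1] true OR false OR false = true
[2] NOT true = false
[root] true → false = false
Overall: false → declined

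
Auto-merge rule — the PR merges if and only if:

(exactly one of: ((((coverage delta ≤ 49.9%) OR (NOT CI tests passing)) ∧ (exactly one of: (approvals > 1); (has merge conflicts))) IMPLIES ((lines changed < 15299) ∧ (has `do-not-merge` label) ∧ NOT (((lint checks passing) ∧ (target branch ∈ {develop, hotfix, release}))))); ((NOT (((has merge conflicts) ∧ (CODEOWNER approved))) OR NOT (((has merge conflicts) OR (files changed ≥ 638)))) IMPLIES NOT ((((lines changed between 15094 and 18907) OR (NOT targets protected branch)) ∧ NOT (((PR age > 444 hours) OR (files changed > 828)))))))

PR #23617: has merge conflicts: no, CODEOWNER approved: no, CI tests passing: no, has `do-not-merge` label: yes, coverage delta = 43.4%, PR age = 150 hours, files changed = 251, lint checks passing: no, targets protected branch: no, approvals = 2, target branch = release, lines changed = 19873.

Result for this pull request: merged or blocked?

Blocked

Atomic conditions:
  coverage delta ≤ 49.9%: 43.4 ≤ 49.9 is true
  NOT CI tests passing: no → true
  approvals > 1: 2 > 1 is true
  has merge conflicts: no → false
  lines changed < 15299: 19873 < 15299 is false
  has `do-not-merge` label: yes → true
  lint checks passing: no → false
  target branch ∈ {develop, hotfix, release}: release is in the set → true
  CODEOWNER approved: no → false
  files changed ≥ 638: 251 ≥ 638 is false
  lines changed between 15094 and 18907: 19873 in [15094, 18907] is false
  NOT targets protected branch: no → true
  PR age > 444 hours: 150 > 444 is false
  files changed > 828: 251 > 828 is false
Combine:
[1.1.1] true OR true = true
[1.1.2] exactly-one(true, false) = true
[1.1] true AND true = true
[1.2.3.1] false AND true = false
[1.2.3] NOT false = true
[1.2] false AND true AND true = false
[1] true → false = false
[2.1.1.1] false AND false = false
[2.1.1] NOT false = true
[2.1.2.1] false OR false = false
[2.1.2] NOT false = true
[2.1] true OR true = true
[2.2.1.1] false OR true = true
[2.2.1.2.1] false OR false = false
[2.2.1.2] NOT false = true
[2.2.1] true AND true = true
[2.2] NOT true = false
[2] true → false = false
[root] exactly-one(false, false) = false
Overall: false → blocked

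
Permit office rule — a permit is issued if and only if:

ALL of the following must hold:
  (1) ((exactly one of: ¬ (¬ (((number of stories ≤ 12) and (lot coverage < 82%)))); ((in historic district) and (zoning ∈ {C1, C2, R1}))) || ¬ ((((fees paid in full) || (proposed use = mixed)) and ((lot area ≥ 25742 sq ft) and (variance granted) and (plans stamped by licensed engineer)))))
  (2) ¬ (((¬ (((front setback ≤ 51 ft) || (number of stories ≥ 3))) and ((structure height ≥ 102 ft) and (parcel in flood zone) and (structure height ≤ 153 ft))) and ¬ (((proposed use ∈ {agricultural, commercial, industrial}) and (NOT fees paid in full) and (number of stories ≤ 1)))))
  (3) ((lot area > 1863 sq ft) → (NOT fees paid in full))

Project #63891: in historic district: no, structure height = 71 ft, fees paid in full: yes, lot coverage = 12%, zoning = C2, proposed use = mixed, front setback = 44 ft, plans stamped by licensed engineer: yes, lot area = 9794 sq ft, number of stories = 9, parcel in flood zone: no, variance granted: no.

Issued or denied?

Denied

Atomic conditions:
  number of stories ≤ 12: 9 ≤ 12 is true
  lot coverage < 82%: 12 < 82 is true
  in historic district: no → false
  zoning ∈ {C1, C2, R1}: C2 is in the set → true
  fees paid in full: yes → true
  proposed use = mixed: mixed == mixed is true
  lot area ≥ 25742 sq ft: 9794 ≥ 25742 is false
  variance granted: no → false
  plans stamped by licensed engineer: yes → true
  front setback ≤ 51 ft: 44 ≤ 51 is true
  number of stories ≥ 3: 9 ≥ 3 is true
  structure height ≥ 102 ft: 71 ≥ 102 is false
  parcel in flood zone: no → false
  structure height ≤ 153 ft: 71 ≤ 153 is true
  proposed use ∈ {agricultural, commercial, industrial}: mixed is not in the set → false
  NOT fees paid in full: yes → false
  number of stories ≤ 1: 9 ≤ 1 is false
  lot area > 1863 sq ft: 9794 > 1863 is true
Combine:
[1.1.1.1.1] true AND true = true
[1.1.1.1] NOT true = false
[1.1.1] NOT false = true
[1.1.2] false AND true = false
[1.1] exactly-one(true, false) = true
[1.2.1.1] true OR true = true
[1.2.1.2] false AND false AND true = false
[1.2.1] true AND false = false
[1.2] NOT false = true
[1] true OR true = true
[2.1.1.1.1] true OR true = true
[2.1.1.1] NOT true = false
[2.1.1.2] false AND false AND true = false
[2.1.1] false AND false = false
[2.1.2.1] false AND false AND false = false
[2.1.2] NOT false = true
[2.1] false AND true = false
[2] NOT false = true
[3] true → false = false
[root] true AND true AND false = false
Overall: false → denied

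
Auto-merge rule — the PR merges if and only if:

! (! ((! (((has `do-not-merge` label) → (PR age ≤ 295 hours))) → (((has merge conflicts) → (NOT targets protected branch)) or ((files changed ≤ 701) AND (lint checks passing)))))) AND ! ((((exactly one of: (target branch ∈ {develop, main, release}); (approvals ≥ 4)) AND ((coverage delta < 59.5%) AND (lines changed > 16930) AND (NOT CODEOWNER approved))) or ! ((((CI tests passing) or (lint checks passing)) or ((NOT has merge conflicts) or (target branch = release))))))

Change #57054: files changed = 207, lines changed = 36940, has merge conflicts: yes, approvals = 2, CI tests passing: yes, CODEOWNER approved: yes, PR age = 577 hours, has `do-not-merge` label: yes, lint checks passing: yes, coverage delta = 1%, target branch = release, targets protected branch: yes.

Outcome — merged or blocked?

Atomic conditions:
  has `do-not-merge` label: yes → true
  PR age ≤ 295 hours: 577 ≤ 295 is false
  has merge conflicts: yes → true
  NOT targets protected branch: yes → false
  files changed ≤ 701: 207 ≤ 701 is true
  lint checks passing: yes → true
  target branch ∈ {develop, main, release}: release is in the set → true
  approvals ≥ 4: 2 ≥ 4 is false
  coverage delta < 59.5%: 1 < 59.5 is true
  lines changed > 16930: 36940 > 16930 is true
  NOT CODEOWNER approved: yes → false
  CI tests passing: yes → true
  NOT has merge conflicts: yes → false
  target branch = release: release == release is true
Combine:
[1.1.1.1.1] true → false = false
[1.1.1.1] NOT false = true
[1.1.1.2.1] true → false = false
[1.1.1.2.2] true AND true = true
[1.1.1.2] false OR true = true
[1.1.1] true → true = true
[1.1] NOT true = false
[1] NOT false = true
[2.1.1.1] exactly-one(true, false) = true
[2.1.1.2] true AND true AND false = false
[2.1.1] true AND false = false
[2.1.2.1.1] true OR true = true
[2.1.2.1.2] false OR true = true
[2.1.2.1] true OR true = true
[2.1.2] NOT true = false
[2.1] false OR false = false
[2] NOT false = true
[root] true AND true = true
Overall: true → merged

Merged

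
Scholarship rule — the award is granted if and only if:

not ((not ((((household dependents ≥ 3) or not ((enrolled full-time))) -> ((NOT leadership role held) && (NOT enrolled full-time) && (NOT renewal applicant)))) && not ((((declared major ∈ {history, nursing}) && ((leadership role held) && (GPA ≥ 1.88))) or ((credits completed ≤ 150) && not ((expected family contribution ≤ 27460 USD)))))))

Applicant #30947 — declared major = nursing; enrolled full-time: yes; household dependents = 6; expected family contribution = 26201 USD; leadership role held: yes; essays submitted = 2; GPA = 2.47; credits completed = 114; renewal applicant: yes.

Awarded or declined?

Atomic conditions:
  household dependents ≥ 3: 6 ≥ 3 is true
  enrolled full-time: yes → true
  NOT leadership role held: yes → false
  NOT enrolled full-time: yes → false
  NOT renewal applicant: yes → false
  declared major ∈ {history, nursing}: nursing is in the set → true
  leadership role held: yes → true
  GPA ≥ 1.88: 2.47 ≥ 1.88 is true
  credits completed ≤ 150: 114 ≤ 150 is true
  expected family contribution ≤ 27460 USD: 26201 ≤ 27460 is true
Combine:
[1.1.1.1.2] NOT true = false
[1.1.1.1] true OR false = true
[1.1.1.2] false AND false AND false = false
[1.1.1] true → false = false
[1.1] NOT false = true
[1.2.1.1.2] true AND true = true
[1.2.1.1] true AND true = true
[1.2.1.2.2] NOT true = false
[1.2.1.2] true AND false = false
[1.2.1] true OR false = true
[1.2] NOT true = false
[1] true AND false = false
[root] NOT false = true
Overall: true → awarded

Awarded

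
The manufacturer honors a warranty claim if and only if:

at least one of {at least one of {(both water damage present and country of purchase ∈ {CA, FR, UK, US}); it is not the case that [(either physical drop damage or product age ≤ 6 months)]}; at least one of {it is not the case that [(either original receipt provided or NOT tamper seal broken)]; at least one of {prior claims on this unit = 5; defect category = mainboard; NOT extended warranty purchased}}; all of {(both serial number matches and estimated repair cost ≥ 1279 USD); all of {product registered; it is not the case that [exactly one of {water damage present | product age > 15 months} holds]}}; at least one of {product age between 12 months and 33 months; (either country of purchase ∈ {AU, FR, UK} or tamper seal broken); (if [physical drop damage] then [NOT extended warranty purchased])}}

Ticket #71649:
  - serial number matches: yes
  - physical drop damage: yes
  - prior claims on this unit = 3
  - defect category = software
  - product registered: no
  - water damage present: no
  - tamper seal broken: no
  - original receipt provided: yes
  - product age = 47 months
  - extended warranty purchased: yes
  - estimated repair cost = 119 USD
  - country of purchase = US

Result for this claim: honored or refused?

Atomic conditions:
  water damage present: no → false
  country of purchase ∈ {CA, FR, UK, US}: US is in the set → true
  physical drop damage: yes → true
  product age ≤ 6 months: 47 ≤ 6 is false
  original receipt provided: yes → true
  NOT tamper seal broken: no → true
  prior claims on this unit = 5: 3 == 5 is false
  defect category = mainboard: software == mainboard is false
  NOT extended warranty purchased: yes → false
  serial number matches: yes → true
  estimated repair cost ≥ 1279 USD: 119 ≥ 1279 is false
  product registered: no → false
  product age > 15 months: 47 > 15 is true
  product age between 12 months and 33 months: 47 in [12, 33] is false
  country of purchase ∈ {AU, FR, UK}: US is not in the set → false
  tamper seal broken: no → false
Combine:
[1.1] false AND true = false
[1.2.1] true OR false = true
[1.2] NOT true = false
[1] false OR false = false
[2.1.1] true OR true = true
[2.1] NOT true = false
[2.2] false OR false OR false = false
[2] false OR false = false
[3.1] true AND false = false
[3.2.2.1] exactly-one(false, true) = true
[3.2.2] NOT true = false
[3.2] false AND false = false
[3] false AND false = false
[4.2] false OR false = false
[4.3] true → false = false
[4] false OR false OR false = false
[root] false OR false OR false OR false = false
Overall: false → refused

Refused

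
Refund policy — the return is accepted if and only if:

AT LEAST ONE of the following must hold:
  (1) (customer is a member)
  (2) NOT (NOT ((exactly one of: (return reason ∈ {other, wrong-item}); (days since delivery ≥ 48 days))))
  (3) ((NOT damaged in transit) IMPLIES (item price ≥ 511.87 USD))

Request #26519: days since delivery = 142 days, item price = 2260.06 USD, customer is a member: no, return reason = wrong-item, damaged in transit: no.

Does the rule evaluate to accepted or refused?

Atomic conditions:
  customer is a member: no → false
  return reason ∈ {other, wrong-item}: wrong-item is in the set → true
  days since delivery ≥ 48 days: 142 ≥ 48 is true
  NOT damaged in transit: no → true
  item price ≥ 511.87 USD: 2260.06 ≥ 511.87 is true
Combine:
[2.1.1] exactly-one(true, true) = false
[2.1] NOT false = true
[2] NOT true = false
[3] true → true = true
[root] false OR false OR true = true
Overall: true → accepted

Accepted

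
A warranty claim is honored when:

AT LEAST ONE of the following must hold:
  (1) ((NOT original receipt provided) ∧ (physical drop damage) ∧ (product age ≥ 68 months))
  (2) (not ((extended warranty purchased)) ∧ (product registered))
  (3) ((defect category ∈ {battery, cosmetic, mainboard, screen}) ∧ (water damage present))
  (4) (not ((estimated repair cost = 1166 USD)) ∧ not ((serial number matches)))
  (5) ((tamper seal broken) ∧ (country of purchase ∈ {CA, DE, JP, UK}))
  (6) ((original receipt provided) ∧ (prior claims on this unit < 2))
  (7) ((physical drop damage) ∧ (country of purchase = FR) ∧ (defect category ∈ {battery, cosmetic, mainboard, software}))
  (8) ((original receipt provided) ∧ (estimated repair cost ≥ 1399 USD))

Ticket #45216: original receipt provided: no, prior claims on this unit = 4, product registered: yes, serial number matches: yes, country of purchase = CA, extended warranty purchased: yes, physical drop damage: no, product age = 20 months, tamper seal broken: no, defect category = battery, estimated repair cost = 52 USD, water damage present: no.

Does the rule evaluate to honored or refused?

Atomic conditions:
  NOT original receipt provided: no → true
  physical drop damage: no → false
  product age ≥ 68 months: 20 ≥ 68 is false
  extended warranty purchased: yes → true
  product registered: yes → true
  defect category ∈ {battery, cosmetic, mainboard, screen}: battery is in the set → true
  water damage present: no → false
  estimated repair cost = 1166 USD: 52 == 1166 is false
  serial number matches: yes → true
  tamper seal broken: no → false
  country of purchase ∈ {CA, DE, JP, UK}: CA is in the set → true
  original receipt provided: no → false
  prior claims on this unit < 2: 4 < 2 is false
  country of purchase = FR: CA == FR is false
  defect category ∈ {battery, cosmetic, mainboard, software}: battery is in the set → true
  estimated repair cost ≥ 1399 USD: 52 ≥ 1399 is false
Combine:
[1] true AND false AND false = false
[2.1] NOT true = false
[2] false AND true = false
[3] true AND false = false
[4.1] NOT false = true
[4.2] NOT true = false
[4] true AND false = false
[5] false AND true = false
[6] false AND false = false
[7] false AND false AND true = false
[8] false AND false = false
[root] false OR false OR false OR false OR false OR false OR false OR false = false
Overall: false → refused

Refused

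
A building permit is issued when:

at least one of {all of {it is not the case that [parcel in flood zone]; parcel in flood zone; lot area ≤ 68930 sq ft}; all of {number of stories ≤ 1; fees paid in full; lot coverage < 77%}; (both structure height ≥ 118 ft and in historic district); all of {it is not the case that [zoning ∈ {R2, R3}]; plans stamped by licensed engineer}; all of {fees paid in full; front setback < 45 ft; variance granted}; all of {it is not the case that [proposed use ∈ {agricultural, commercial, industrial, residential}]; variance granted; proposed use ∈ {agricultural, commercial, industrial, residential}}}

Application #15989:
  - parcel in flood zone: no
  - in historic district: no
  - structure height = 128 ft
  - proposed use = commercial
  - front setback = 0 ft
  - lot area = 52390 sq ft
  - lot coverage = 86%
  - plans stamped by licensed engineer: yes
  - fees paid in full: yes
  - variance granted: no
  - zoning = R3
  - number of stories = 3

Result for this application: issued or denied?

Denied

Atomic conditions:
  parcel in flood zone: no → false
  lot area ≤ 68930 sq ft: 52390 ≤ 68930 is true
  number of stories ≤ 1: 3 ≤ 1 is false
  fees paid in full: yes → true
  lot coverage < 77%: 86 < 77 is false
  structure height ≥ 118 ft: 128 ≥ 118 is true
  in historic district: no → false
  zoning ∈ {R2, R3}: R3 is in the set → true
  plans stamped by licensed engineer: yes → true
  front setback < 45 ft: 0 < 45 is true
  variance granted: no → false
  proposed use ∈ {agricultural, commercial, industrial, residential}: commercial is in the set → true
Combine:
[1.1] NOT false = true
[1] true AND false AND true = false
[2] false AND true AND false = false
[3] true AND false = false
[4.1] NOT true = false
[4] false AND true = false
[5] true AND true AND false = false
[6.1] NOT true = false
[6] false AND false AND true = false
[root] false OR false OR false OR false OR false OR false = false
Overall: false → denied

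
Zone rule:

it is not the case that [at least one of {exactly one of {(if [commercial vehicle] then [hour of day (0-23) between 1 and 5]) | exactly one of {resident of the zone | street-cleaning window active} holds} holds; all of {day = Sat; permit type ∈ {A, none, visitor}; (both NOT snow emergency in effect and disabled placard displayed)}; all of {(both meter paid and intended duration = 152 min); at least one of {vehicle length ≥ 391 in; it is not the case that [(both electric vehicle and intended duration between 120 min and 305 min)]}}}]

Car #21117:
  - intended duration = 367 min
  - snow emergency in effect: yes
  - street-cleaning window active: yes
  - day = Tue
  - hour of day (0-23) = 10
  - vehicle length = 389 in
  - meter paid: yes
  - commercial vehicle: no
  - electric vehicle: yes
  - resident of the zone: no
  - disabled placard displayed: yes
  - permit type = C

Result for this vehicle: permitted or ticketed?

Atomic conditions:
  commercial vehicle: no → false
  hour of day (0-23) between 1 and 5: 10 in [1, 5] is false
  resident of the zone: no → false
  street-cleaning window active: yes → true
  day = Sat: Tue == Sat is false
  permit type ∈ {A, none, visitor}: C is not in the set → false
  NOT snow emergency in effect: yes → false
  disabled placard displayed: yes → true
  meter paid: yes → true
  intended duration = 152 min: 367 == 152 is false
  vehicle length ≥ 391 in: 389 ≥ 391 is false
  electric vehicle: yes → true
  intended duration between 120 min and 305 min: 367 in [120, 305] is false
Combine:
[1.1.1] false → false (antecedent false ⇒ implication holds) = true
[1.1.2] exactly-one(false, true) = true
[1.1] exactly-one(true, true) = false
[1.2.3] false AND true = false
[1.2] false AND false AND false = false
[1.3.1] true AND false = false
[1.3.2.2.1] true AND false = false
[1.3.2.2] NOT false = true
[1.3.2] false OR true = true
[1.3] false AND true = false
[1] false OR false OR false = false
[root] NOT false = true
Overall: true → permitted

Permitted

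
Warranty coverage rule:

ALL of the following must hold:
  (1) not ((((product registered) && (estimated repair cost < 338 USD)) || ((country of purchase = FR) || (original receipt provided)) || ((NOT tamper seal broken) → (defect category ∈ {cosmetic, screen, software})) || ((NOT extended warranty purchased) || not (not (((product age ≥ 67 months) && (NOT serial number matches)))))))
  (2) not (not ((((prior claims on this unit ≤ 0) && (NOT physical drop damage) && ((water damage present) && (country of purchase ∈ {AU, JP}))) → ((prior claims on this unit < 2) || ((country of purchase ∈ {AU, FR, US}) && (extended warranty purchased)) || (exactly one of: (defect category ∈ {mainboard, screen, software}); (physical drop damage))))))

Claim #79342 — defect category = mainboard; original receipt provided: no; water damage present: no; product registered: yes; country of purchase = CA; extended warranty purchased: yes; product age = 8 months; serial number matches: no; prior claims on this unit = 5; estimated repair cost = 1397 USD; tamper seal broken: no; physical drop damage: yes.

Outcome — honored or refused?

Atomic conditions:
  product registered: yes → true
  estimated repair cost < 338 USD: 1397 < 338 is false
  country of purchase = FR: CA == FR is false
  original receipt provided: no → false
  NOT tamper seal broken: no → true
  defect category ∈ {cosmetic, screen, software}: mainboard is not in the set → false
  NOT extended warranty purchased: yes → false
  product age ≥ 67 months: 8 ≥ 67 is false
  NOT serial number matches: no → true
  prior claims on this unit ≤ 0: 5 ≤ 0 is false
  NOT physical drop damage: yes → false
  water damage present: no → false
  country of purchase ∈ {AU, JP}: CA is not in the set → false
  prior claims on this unit < 2: 5 < 2 is false
  country of purchase ∈ {AU, FR, US}: CA is not in the set → false
  extended warranty purchased: yes → true
  defect category ∈ {mainboard, screen, software}: mainboard is in the set → true
  physical drop damage: yes → true
Combine:
[1.1.1] true AND false = false
[1.1.2] false OR false = false
[1.1.3] true → false = false
[1.1.4.2.1.1] false AND true = false
[1.1.4.2.1] NOT false = true
[1.1.4.2] NOT true = false
[1.1.4] false OR false = false
[1.1] false OR false OR false OR false = false
[1] NOT false = true
[2.1.1.1.3] false AND false = false
[2.1.1.1] false AND false AND false = false
[2.1.1.2.2] false AND true = false
[2.1.1.2.3] exactly-one(true, true) = false
[2.1.1.2] false OR false OR false = false
[2.1.1] false → false (antecedent false ⇒ implication holds) = true
[2.1] NOT true = false
[2] NOT false = true
[root] true AND true = true
Overall: true → honored

Honored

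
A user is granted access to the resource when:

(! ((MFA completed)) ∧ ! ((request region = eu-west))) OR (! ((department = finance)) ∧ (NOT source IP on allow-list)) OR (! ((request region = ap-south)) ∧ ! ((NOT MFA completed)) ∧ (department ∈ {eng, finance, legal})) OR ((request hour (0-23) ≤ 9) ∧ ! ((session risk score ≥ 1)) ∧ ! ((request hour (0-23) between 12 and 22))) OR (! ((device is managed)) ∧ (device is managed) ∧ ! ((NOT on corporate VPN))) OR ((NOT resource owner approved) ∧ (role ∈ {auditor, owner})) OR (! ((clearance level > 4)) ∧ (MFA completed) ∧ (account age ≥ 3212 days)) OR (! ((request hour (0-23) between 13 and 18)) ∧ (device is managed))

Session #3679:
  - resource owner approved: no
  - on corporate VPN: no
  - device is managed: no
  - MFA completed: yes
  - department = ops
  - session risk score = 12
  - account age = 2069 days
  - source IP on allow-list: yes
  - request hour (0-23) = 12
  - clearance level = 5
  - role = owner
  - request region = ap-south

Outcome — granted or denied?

Atomic conditions:
  MFA completed: yes → true
  request region = eu-west: ap-south == eu-west is false
  department = finance: ops == finance is false
  NOT source IP on allow-list: yes → false
  request region = ap-south: ap-south == ap-south is true
  NOT MFA completed: yes → false
  department ∈ {eng, finance, legal}: ops is not in the set → false
  request hour (0-23) ≤ 9: 12 ≤ 9 is false
  session risk score ≥ 1: 12 ≥ 1 is true
  request hour (0-23) between 12 and 22: 12 in [12, 22] is true
  device is managed: no → false
  NOT on corporate VPN: no → true
  NOT resource owner approved: no → true
  role ∈ {auditor, owner}: owner is in the set → true
  clearance level > 4: 5 > 4 is true
  account age ≥ 3212 days: 2069 ≥ 3212 is false
  request hour (0-23) between 13 and 18: 12 in [13, 18] is false
Combine:
[1.1] NOT true = false
[1.2] NOT false = true
[1] false AND true = false
[2.1] NOT false = true
[2] true AND false = false
[3.1] NOT true = false
[3.2] NOT false = true
[3] false AND true AND false = false
[4.2] NOT true = false
[4.3] NOT true = false
[4] false AND false AND false = false
[5.1] NOT false = true
[5.3] NOT true = false
[5] true AND false AND false = false
[6] true AND true = true
[7.1] NOT true = false
[7] false AND true AND false = false
[8.1] NOT false = true
[8] true AND false = false
[root] false OR false OR false OR false OR false OR true OR false OR false = true
Overall: true → granted

Granted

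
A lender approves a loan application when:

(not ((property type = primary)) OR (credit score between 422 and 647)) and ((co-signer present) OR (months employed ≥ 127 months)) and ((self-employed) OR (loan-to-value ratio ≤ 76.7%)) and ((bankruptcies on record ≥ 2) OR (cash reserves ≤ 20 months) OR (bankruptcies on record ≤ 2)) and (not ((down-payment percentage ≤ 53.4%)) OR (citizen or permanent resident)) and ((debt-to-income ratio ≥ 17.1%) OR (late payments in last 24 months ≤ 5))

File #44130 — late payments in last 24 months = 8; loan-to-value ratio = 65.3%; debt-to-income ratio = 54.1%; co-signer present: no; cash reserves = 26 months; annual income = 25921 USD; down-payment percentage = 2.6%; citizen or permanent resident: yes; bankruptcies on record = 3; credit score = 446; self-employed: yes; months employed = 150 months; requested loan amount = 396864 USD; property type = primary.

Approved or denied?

Approved

Atomic conditions:
  property type = primary: primary == primary is true
  credit score between 422 and 647: 446 in [422, 647] is true
  co-signer present: no → false
  months employed ≥ 127 months: 150 ≥ 127 is true
  self-employed: yes → true
  loan-to-value ratio ≤ 76.7%: 65.3 ≤ 76.7 is true
  bankruptcies on record ≥ 2: 3 ≥ 2 is true
  cash reserves ≤ 20 months: 26 ≤ 20 is false
  bankruptcies on record ≤ 2: 3 ≤ 2 is false
  down-payment percentage ≤ 53.4%: 2.6 ≤ 53.4 is true
  citizen or permanent resident: yes → true
  debt-to-income ratio ≥ 17.1%: 54.1 ≥ 17.1 is true
  late payments in last 24 months ≤ 5: 8 ≤ 5 is false
Combine:
[1.1] NOT true = false
[1] false OR true = true
[2] false OR true = true
[3] true OR true = true
[4] true OR false OR false = true
[5.1] NOT true = false
[5] false OR true = true
[6] true OR false = true
[root] true AND true AND true AND true AND true AND true = true
Overall: true → approved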